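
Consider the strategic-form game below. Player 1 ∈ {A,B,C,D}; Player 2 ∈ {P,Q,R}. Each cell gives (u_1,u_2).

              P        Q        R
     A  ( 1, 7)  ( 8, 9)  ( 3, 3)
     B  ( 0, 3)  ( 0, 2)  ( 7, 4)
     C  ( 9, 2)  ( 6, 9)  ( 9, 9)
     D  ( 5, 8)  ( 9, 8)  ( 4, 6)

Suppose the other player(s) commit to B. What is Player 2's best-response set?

u_2(P vs B) = 3
u_2(Q vs B) = 2
u_2(R vs B) = 4
max payoff 4 at {R}

P2 best: {R}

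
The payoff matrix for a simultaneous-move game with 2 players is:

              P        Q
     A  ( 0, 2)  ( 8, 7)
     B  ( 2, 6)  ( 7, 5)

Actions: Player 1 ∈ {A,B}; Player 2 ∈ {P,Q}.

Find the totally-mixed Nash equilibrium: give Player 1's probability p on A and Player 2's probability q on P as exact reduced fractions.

(p,q) = (1/6, 1/3)

P1 indiff ⇒ q·0+(1-q)·8 = q·2+(1-q)·7 ⇒ q(-2) = (1-q)(-1) ⇒ q = 1/3
P2 indiff ⇒ p·2+(1-p)·6 = p·7+(1-p)·5 ⇒ p(-5) = (1-p)(-1) ⇒ p = 1/6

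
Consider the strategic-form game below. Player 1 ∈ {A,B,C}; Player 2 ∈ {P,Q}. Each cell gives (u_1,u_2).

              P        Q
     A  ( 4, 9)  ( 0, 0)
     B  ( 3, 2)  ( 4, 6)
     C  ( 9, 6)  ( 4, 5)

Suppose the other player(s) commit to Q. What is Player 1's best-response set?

argmax u_1 = {B,C}

u_1(A vs Q) = 0
u_1(B vs Q) = 4
u_1(C vs Q) = 4
max payoff 4 at {B,C}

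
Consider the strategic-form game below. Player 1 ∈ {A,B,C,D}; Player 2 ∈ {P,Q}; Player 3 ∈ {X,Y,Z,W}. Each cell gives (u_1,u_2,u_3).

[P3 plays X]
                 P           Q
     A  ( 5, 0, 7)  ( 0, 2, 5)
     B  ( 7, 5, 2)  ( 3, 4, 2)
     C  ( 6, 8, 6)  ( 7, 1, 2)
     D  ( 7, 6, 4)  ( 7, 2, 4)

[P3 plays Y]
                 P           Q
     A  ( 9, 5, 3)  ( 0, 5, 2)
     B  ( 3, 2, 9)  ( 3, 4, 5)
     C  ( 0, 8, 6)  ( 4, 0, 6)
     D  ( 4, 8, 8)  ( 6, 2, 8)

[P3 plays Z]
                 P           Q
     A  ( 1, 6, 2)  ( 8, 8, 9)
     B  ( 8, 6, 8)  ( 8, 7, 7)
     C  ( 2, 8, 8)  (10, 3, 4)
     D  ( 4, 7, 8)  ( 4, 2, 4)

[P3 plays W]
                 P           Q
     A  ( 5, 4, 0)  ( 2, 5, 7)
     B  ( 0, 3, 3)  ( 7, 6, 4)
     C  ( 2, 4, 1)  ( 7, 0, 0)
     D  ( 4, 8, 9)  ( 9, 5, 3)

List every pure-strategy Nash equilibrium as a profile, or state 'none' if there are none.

(A,P,X): not NE [P1→D gives 7>5; P2→Q gives 2>0]
(A,P,Y): not NE [P3→X gives 7>3]
(A,P,Z): not NE [P1→B gives 8>1; P2→Q gives 8>6; P3→X gives 7>2]
(A,P,W): not NE [P2→Q gives 5>4; P3→X gives 7>0]
(A,Q,X): not NE [P1→D gives 7>0; P3→Z gives 9>5]
(A,Q,Y): not NE [P1→D gives 6>0; P3→Z gives 9>2]
(A,Q,Z): not NE [P1→C gives 10>8]
(A,Q,W): not NE [P1→D gives 9>2; P3→Z gives 9>7]
(B,P,X): not NE [P3→Y gives 9>2]
(B,P,Y): not NE [P1→A gives 9>3; P2→Q gives 4>2]
(B,P,Z): not NE [P2→Q gives 7>6; P3→Y gives 9>8]
(B,P,W): not NE [P1→A gives 5>0; P2→Q gives 6>3; P3→Y gives 9>3]
(B,Q,X): not NE [P1→D gives 7>3; P2→P gives 5>4; P3→Z gives 7>2]
(B,Q,Y): not NE [P1→D gives 6>3; P3→Z gives 7>5]
(B,Q,Z): not NE [P1→C gives 10>8]
(B,Q,W): not NE [P1→D gives 9>7; P3→Z gives 7>4]
(C,P,X): not NE [P1→D gives 7>6; P3→Z gives 8>6]
(C,P,Y): not NE [P1→A gives 9>0; P3→Z gives 8>6]
(C,P,Z): not NE [P1→B gives 8>2]
(C,P,W): not NE [P1→A gives 5>2; P3→Z gives 8>1]
(C,Q,X): not NE [P2→P gives 8>1; P3→Y gives 6>2]
(C,Q,Y): not NE [P1→D gives 6>4; P2→P gives 8>0]
(C,Q,Z): not NE [P2→P gives 8>3; P3→Y gives 6>4]
(C,Q,W): not NE [P1→D gives 9>7; P2→P gives 4>0; P3→Y gives 6>0]
(D,P,X): not NE [P3→W gives 9>4]
(D,P,Y): not NE [P1→A gives 9>4; P3→W gives 9>8]
(D,P,Z): not NE [P1→B gives 8>4; P3→W gives 9>8]
(D,P,W): not NE [P1→A gives 5>4]
(D,Q,X): not NE [P2→P gives 6>2; P3→Y gives 8>4]
(D,Q,Y): not NE [P2→P gives 8>2]
(D,Q,Z): not NE [P1→C gives 10>4; P2→P gives 7>2; P3→Y gives 8>4]
(D,Q,W): not NE [P2→P gives 8>5; P3→Y gives 8>3]

No pure NE.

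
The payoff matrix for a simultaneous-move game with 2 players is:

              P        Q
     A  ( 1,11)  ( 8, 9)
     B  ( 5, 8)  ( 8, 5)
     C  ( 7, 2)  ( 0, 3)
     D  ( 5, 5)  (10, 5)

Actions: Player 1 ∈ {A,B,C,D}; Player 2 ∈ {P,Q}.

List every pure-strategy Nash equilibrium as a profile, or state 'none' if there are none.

Nash profiles: (D,Q)

(A,P): not NE [P1→C gives 7>1]
(A,Q): not NE [P1→D gives 10>8; P2→P gives 11>9]
(B,P): not NE [P1→C gives 7>5]
(B,Q): not NE [P1→D gives 10>8; P2→P gives 8>5]
(C,P): not NE [P2→Q gives 3>2]
(C,Q): not NE [P1→D gives 10>0]
(D,P): not NE [P1→C gives 7>5]
(D,Q): NE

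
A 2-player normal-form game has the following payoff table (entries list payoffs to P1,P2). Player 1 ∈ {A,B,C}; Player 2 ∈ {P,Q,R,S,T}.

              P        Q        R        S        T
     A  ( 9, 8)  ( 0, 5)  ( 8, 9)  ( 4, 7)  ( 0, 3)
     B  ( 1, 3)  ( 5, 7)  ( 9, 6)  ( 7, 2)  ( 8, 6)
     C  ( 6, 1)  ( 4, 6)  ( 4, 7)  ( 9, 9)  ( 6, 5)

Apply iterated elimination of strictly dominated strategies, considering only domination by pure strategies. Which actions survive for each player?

P2 drop P (R beats it: A:9>8 B:6>3 C:7>1)
P1 drop A (B beats it: Q:5>0 R:9>8 S:7>4 T:8>0)
P2 drop T (Q beats it: B:7>6 C:6>5)
P1→{B,C} P2→{Q,R,S}

Survivors P1:{B,C} P2:{Q,R,S}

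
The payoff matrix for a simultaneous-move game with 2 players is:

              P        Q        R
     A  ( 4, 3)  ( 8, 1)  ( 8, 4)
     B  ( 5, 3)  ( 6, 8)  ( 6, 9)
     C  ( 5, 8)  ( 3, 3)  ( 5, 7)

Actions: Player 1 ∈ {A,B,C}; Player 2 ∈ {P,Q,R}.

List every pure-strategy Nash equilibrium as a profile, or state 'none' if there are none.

NE set: (A,R), (C,P)

(A,P): not NE [P1→C gives 5>4; P2→R gives 4>3]
(A,Q): not NE [P2→R gives 4>1]
(A,R): NE
(B,P): not NE [P2→R gives 9>3]
(B,Q): not NE [P1→A gives 8>6; P2→R gives 9>8]
(B,R): not NE [P1→A gives 8>6]
(C,P): NE
(C,Q): not NE [P1→A gives 8>3; P2→P gives 8>3]
(C,R): not NE [P1→A gives 8>5; P2→P gives 8>7]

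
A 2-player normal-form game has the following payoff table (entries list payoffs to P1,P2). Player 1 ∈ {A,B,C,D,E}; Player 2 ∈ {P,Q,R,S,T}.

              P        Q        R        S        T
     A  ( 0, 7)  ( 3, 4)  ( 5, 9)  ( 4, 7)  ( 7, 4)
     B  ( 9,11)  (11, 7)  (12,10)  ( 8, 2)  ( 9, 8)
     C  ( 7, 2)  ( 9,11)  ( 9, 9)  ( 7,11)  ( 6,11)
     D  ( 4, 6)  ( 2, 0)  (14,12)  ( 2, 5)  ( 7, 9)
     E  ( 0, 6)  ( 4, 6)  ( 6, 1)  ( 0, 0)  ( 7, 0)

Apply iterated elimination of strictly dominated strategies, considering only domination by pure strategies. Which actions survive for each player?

Survivors P1:{B,D} P2:{P,R}

P1 drop A (B beats it: P:9>0 Q:11>3 R:12>5 S:8>4 T:9>7)
P1 drop C (B beats it: P:9>7 Q:11>9 R:12>9 S:8>7 T:9>6)
P1 drop E (B beats it: P:9>0 Q:11>4 R:12>6 S:8>0 T:9>7)
P2 drop Q (P beats it: B:11>7 D:6>0)
P2 drop S (P beats it: B:11>2 D:6>5)
P2 drop T (R beats it: B:10>8 D:12>9)
P1→{B,D} P2→{P,R}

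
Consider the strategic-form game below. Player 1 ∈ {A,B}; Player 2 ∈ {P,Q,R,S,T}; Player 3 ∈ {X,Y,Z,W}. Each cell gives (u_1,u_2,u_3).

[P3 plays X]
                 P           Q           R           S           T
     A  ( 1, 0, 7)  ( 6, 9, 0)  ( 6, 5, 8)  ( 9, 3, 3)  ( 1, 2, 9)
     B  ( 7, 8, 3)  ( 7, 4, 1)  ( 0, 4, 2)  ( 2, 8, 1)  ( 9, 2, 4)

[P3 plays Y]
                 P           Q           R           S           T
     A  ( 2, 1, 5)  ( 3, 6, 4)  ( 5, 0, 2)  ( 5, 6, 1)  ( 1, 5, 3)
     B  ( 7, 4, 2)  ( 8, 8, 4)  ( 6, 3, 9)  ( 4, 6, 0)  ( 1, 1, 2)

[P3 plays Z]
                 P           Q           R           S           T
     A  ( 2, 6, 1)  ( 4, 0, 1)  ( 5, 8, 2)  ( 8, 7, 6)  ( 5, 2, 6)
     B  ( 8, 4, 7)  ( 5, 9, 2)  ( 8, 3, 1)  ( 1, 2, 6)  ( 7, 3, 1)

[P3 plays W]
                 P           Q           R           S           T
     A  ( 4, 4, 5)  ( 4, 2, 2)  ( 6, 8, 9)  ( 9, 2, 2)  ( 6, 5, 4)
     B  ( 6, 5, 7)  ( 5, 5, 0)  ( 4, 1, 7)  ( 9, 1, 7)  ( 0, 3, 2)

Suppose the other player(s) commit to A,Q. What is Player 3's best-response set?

u_3(X vs A,Q) = 0
u_3(Y vs A,Q) = 4
u_3(Z vs A,Q) = 1
u_3(W vs A,Q) = 2
max payoff 4 at {Y}

BR_3 = {Y}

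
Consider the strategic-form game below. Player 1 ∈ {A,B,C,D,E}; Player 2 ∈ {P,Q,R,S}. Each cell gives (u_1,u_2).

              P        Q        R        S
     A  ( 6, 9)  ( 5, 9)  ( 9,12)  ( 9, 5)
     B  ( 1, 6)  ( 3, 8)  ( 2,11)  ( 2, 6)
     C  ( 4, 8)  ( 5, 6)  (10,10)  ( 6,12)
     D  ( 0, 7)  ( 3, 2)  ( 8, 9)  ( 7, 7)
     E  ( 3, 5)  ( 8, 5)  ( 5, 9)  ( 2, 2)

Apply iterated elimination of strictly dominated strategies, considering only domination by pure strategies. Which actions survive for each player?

P1 drop B (A beats it: P:6>1 Q:5>3 R:9>2 S:9>2)
P1 drop D (A beats it: P:6>0 Q:5>3 R:9>8 S:9>7)
P2 drop P (R beats it: A:12>9 C:10>8 E:9>5)
P2 drop Q (R beats it: A:12>9 C:10>6 E:9>5)
P1 drop E (A beats it: R:9>5 S:9>2)
P1→{A,C} P2→{R,S}

Survivors P1:{A,C} P2:{R,S}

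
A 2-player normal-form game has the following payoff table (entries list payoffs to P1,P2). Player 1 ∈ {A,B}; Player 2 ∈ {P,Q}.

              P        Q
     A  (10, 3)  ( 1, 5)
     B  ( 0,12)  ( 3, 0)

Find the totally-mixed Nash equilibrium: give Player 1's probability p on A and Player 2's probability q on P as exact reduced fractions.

P1 indiff ⇒ q·10+(1-q)·1 = q·0+(1-q)·3 ⇒ q(10) = (1-q)(2) ⇒ q = 1/6
P2 indiff ⇒ p·3+(1-p)·12 = p·5+(1-p)·0 ⇒ p(-2) = (1-p)(-12) ⇒ p = 6/7

p=6/7, q=1/6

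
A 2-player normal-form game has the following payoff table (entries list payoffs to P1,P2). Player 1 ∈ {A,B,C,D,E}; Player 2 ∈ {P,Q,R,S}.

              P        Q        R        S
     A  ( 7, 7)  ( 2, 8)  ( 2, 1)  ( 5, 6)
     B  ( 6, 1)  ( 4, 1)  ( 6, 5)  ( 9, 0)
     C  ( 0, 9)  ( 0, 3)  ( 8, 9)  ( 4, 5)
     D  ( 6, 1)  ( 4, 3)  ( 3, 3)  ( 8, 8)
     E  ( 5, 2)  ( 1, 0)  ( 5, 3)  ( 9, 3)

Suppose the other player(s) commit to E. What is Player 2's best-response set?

argmax u_2 = {R,S}

u_2(P vs E) = 2
u_2(Q vs E) = 0
u_2(R vs E) = 3
u_2(S vs E) = 3
max payoff 3 at {R,S}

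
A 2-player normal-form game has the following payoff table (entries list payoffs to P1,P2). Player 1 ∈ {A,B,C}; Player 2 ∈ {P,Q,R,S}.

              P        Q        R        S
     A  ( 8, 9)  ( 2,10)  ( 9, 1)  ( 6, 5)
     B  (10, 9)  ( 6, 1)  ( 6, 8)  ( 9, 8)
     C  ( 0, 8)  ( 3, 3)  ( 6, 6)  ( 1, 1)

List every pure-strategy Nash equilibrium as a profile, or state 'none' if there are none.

NE set: (B,P)

(A,P): not NE [P1→B gives 10>8; P2→Q gives 10>9]
(A,Q): not NE [P1→B gives 6>2]
(A,R): not NE [P2→Q gives 10>1]
(A,S): not NE [P1→B gives 9>6; P2→Q gives 10>5]
(B,P): NE
(B,Q): not NE [P2→P gives 9>1]
(B,R): not NE [P1→A gives 9>6; P2→P gives 9>8]
(B,S): not NE [P2→P gives 9>8]
(C,P): not NE [P1→B gives 10>0]
(C,Q): not NE [P1→B gives 6>3; P2→P gives 8>3]
(C,R): not NE [P1→A gives 9>6; P2→P gives 8>6]
(C,S): not NE [P1→B gives 9>1; P2→P gives 8>1]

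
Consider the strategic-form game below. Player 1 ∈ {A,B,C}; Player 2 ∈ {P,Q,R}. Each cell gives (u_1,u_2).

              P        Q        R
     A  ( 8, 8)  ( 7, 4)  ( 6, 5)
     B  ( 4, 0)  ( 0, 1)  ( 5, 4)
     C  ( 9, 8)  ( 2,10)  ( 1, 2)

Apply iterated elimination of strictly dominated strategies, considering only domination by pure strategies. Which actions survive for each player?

P1 drop B (A beats it: P:8>4 Q:7>0 R:6>5)
P2 drop R (P beats it: A:8>5 C:8>2)
P1→{A,C} P2→{P,Q}

Remaining: P1:{A,C} P2:{P,Q}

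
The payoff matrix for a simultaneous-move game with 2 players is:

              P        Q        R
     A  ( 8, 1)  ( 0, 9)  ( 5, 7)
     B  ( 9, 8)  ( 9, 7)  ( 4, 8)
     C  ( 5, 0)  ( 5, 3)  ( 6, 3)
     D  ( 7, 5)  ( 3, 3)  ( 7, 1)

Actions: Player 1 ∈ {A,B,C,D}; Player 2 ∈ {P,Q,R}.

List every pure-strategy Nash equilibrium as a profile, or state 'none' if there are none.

(A,P): not NE [P1→B gives 9>8; P2→Q gives 9>1]
(A,Q): not NE [P1→B gives 9>0]
(A,R): not NE [P1→D gives 7>5; P2→Q gives 9>7]
(B,P): NE
(B,Q): not NE [P2→R gives 8>7]
(B,R): not NE [P1→D gives 7>4]
(C,P): not NE [P1→B gives 9>5; P2→R gives 3>0]
(C,Q): not NE [P1→B gives 9>5]
(C,R): not NE [P1→D gives 7>6]
(D,P): not NE [P1→B gives 9>7]
(D,Q): not NE [P1→B gives 9>3; P2→P gives 5>3]
(D,R): not NE [P2→P gives 5>1]

PSNE = {(B,P)}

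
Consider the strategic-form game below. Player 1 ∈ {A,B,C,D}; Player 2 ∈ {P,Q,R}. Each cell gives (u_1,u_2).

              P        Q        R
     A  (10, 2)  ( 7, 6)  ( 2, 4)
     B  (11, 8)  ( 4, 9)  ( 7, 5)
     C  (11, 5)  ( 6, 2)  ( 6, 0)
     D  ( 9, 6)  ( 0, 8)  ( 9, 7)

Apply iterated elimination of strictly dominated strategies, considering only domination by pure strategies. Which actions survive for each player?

P2 drop R (Q beats it: A:6>4 B:9>5 C:2>0 D:8>7)
P1 drop D (A beats it: P:10>9 Q:7>0)
P1→{A,B,C} P2→{P,Q}

Survivors P1:{A,B,C} P2:{P,Q}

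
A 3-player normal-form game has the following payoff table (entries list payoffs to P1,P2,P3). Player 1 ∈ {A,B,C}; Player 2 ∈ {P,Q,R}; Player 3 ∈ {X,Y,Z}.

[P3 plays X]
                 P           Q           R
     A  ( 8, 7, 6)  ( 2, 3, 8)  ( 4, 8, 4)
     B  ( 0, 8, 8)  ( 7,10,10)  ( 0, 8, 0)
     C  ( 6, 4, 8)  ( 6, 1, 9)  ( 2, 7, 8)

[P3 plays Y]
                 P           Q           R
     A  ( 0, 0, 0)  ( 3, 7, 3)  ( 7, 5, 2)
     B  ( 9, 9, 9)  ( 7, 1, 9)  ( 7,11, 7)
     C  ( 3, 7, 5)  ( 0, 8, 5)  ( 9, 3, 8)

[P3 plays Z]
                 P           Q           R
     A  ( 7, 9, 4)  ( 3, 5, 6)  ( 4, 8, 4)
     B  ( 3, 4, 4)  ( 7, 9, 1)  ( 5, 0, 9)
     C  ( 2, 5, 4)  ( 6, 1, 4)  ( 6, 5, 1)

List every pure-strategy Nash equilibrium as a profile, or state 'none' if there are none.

Nash profiles: (A,R,X), (B,Q,X)

(A,P,X): not NE [P2→R gives 8>7]
(A,P,Y): not NE [P1→B gives 9>0; P2→Q gives 7>0; P3→X gives 6>0]
(A,P,Z): not NE [P3→X gives 6>4]
(A,Q,X): not NE [P1→B gives 7>2; P2→R gives 8>3]
(A,Q,Y): not NE [P1→B gives 7>3; P3→X gives 8>3]
(A,Q,Z): not NE [P1→B gives 7>3; P2→P gives 9>5; P3→X gives 8>6]
(A,R,X): NE
(A,R,Y): not NE [P1→C gives 9>7; P2→Q gives 7>5; P3→Z gives 4>2]
(A,R,Z): not NE [P1→C gives 6>4; P2→P gives 9>8]
(B,P,X): not NE [P1→A gives 8>0; P2→Q gives 10>8; P3→Y gives 9>8]
(B,P,Y): not NE [P2→R gives 11>9]
(B,P,Z): not NE [P1→A gives 7>3; P2→Q gives 9>4; P3→Y gives 9>4]
(B,Q,X): NE
(B,Q,Y): not NE [P2→R gives 11>1; P3→X gives 10>9]
(B,Q,Z): not NE [P3→X gives 10>1]
(B,R,X): not NE [P1→A gives 4>0; P2→Q gives 10>8; P3→Z gives 9>0]
(B,R,Y): not NE [P1→C gives 9>7; P3→Z gives 9>7]
(B,R,Z): not NE [P1→C gives 6>5; P2→Q gives 9>0]
(C,P,X): not NE [P1→A gives 8>6; P2→R gives 7>4]
(C,P,Y): not NE [P1→B gives 9>3; P2→Q gives 8>7; P3→X gives 8>5]
(C,P,Z): not NE [P1→A gives 7>2; P3→X gives 8>4]
(C,Q,X): not NE [P1→B gives 7>6; P2→R gives 7>1]
(C,Q,Y): not NE [P1→B gives 7>0; P3→X gives 9>5]
(C,Q,Z): not NE [P1→B gives 7>6; P2→R gives 5>1; P3→X gives 9>4]
(C,R,X): not NE [P1→A gives 4>2]
(C,R,Y): not NE [P2→Q gives 8>3]
(C,R,Z): not NE [P3→Y gives 8>1]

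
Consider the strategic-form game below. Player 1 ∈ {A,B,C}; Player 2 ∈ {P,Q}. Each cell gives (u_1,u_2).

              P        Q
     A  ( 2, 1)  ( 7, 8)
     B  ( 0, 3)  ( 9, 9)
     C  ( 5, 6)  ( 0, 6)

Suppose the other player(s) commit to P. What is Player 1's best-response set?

u_1(A vs P) = 2
u_1(B vs P) = 0
u_1(C vs P) = 5
max payoff 5 at {C}

BR_1 = {C}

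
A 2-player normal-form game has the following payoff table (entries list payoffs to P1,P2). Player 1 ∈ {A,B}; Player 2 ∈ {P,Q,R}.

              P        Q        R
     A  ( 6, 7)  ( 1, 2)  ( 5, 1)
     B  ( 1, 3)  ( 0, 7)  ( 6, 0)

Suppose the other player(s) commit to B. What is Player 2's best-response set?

u_2(P vs B) = 3
u_2(Q vs B) = 7
u_2(R vs B) = 0
max payoff 7 at {Q}

argmax u_2 = {Q}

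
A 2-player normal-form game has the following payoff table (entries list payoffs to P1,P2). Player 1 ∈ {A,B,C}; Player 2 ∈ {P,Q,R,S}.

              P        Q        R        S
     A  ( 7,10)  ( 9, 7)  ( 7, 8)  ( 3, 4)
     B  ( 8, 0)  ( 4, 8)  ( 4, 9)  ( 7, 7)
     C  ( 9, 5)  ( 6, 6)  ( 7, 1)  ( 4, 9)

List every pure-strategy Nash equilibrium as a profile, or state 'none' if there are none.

(A,P): not NE [P1→C gives 9>7]
(A,Q): not NE [P2→P gives 10>7]
(A,R): not NE [P2→P gives 10>8]
(A,S): not NE [P1→B gives 7>3; P2→P gives 10>4]
(B,P): not NE [P1→C gives 9>8; P2→R gives 9>0]
(B,Q): not NE [P1→A gives 9>4; P2→R gives 9>8]
(B,R): not NE [P1→C gives 7>4]
(B,S): not NE [P2→R gives 9>7]
(C,P): not NE [P2→S gives 9>5]
(C,Q): not NE [P1→A gives 9>6; P2→S gives 9>6]
(C,R): not NE [P2→S gives 9>1]
(C,S): not NE [P1→B gives 7>4]

No pure NE.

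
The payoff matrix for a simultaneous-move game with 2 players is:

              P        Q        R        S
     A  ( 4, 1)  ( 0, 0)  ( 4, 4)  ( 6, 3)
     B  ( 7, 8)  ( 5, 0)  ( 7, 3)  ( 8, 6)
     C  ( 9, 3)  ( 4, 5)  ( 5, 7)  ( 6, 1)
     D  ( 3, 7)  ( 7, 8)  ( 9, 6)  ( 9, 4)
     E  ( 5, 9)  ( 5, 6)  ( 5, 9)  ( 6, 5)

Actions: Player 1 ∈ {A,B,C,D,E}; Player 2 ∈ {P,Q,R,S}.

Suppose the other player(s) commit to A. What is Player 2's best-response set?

u_2(P vs A) = 1
u_2(Q vs A) = 0
u_2(R vs A) = 4
u_2(S vs A) = 3
max payoff 4 at {R}

argmax u_2 = {R}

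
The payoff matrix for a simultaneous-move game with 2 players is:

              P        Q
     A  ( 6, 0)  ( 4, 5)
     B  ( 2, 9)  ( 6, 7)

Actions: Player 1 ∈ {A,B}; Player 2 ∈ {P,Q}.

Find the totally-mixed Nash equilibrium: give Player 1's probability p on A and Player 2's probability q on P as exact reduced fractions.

P1 indiff ⇒ q·6+(1-q)·4 = q·2+(1-q)·6 ⇒ q(4) = (1-q)(2) ⇒ q = 1/3
P2 indiff ⇒ p·0+(1-p)·9 = p·5+(1-p)·7 ⇒ p(-5) = (1-p)(-2) ⇒ p = 2/7

p=2/7, q=1/3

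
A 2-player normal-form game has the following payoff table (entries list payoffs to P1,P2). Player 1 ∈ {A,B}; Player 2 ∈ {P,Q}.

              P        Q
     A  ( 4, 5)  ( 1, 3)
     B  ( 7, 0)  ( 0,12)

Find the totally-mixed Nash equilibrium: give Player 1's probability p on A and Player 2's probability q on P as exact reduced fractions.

p=6/7, q=1/4

P1 indiff ⇒ q·4+(1-q)·1 = q·7+(1-q)·0 ⇒ q(-3) = (1-q)(-1) ⇒ q = 1/4
P2 indiff ⇒ p·5+(1-p)·0 = p·3+(1-p)·12 ⇒ p(2) = (1-p)(12) ⇒ p = 6/7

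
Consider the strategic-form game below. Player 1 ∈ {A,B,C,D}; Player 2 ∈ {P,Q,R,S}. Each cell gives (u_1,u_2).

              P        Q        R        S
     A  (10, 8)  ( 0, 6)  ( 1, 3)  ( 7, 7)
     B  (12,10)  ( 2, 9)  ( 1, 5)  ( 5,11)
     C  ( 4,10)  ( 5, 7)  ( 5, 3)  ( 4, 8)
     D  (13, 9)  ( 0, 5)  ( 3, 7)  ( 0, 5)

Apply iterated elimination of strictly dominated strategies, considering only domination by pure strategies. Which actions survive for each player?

Survivors P1:{A,B,D} P2:{P,S}

P2 drop Q (P beats it: A:8>6 B:10>9 C:10>7 D:9>5)
P2 drop R (P beats it: A:8>3 B:10>5 C:10>3 D:9>7)
P1 drop C (A beats it: P:10>4 S:7>4)
P1→{A,B,D} P2→{P,S}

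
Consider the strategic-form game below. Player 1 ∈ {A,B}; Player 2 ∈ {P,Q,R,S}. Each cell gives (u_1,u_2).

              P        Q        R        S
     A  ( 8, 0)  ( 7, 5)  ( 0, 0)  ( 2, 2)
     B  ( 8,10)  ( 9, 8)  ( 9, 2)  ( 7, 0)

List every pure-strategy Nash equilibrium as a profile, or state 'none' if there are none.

Nash profiles: (B,P)

(A,P): not NE [P2→Q gives 5>0]
(A,Q): not NE [P1→B gives 9>7]
(A,R): not NE [P1→B gives 9>0; P2→Q gives 5>0]
(A,S): not NE [P1→B gives 7>2; P2→Q gives 5>2]
(B,P): NE
(B,Q): not NE [P2→P gives 10>8]
(B,R): not NE [P2→P gives 10>2]
(B,S): not NE [P2→P gives 10>0]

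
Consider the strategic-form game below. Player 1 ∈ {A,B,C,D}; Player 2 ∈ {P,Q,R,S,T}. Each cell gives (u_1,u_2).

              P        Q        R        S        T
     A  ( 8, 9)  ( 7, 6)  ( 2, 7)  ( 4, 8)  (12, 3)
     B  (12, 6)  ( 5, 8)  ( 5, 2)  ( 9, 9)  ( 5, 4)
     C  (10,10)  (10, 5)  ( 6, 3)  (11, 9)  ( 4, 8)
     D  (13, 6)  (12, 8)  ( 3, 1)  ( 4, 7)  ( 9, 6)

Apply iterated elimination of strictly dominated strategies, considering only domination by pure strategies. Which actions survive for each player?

P2 drop R (P beats it: A:9>7 B:6>2 C:10>3 D:6>1)
P2 drop T (S beats it: A:8>3 B:9>4 C:9>8 D:7>6)
P1 drop A (C beats it: P:10>8 Q:10>7 S:11>4)
P1→{B,C,D} P2→{P,Q,S}

Remaining: P1:{B,C,D} P2:{P,Q,S}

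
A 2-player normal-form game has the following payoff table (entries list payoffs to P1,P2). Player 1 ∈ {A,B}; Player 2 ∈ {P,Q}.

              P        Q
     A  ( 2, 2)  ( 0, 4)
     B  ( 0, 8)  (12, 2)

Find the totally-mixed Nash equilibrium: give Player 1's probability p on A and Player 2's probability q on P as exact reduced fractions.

(p,q) = (3/4, 6/7)

P1 indiff ⇒ q·2+(1-q)·0 = q·0+(1-q)·12 ⇒ q(2) = (1-q)(12) ⇒ q = 6/7
P2 indiff ⇒ p·2+(1-p)·8 = p·4+(1-p)·2 ⇒ p(-2) = (1-p)(-6) ⇒ p = 3/4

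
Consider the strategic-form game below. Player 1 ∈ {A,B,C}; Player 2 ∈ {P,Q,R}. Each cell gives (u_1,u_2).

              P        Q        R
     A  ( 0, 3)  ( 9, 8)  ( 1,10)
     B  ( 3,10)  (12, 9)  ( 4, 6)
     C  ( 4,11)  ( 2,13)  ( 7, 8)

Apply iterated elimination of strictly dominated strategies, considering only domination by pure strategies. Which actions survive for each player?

P1 drop A (B beats it: P:3>0 Q:12>9 R:4>1)
P2 drop R (P beats it: B:10>6 C:11>8)
P1→{B,C} P2→{P,Q}

Survivors P1:{B,C} P2:{P,Q}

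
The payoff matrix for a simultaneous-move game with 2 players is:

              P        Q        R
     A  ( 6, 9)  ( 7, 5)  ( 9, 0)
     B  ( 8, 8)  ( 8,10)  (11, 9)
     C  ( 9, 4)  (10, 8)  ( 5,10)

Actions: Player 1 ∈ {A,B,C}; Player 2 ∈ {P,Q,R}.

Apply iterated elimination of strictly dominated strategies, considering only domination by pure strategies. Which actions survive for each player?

IESDS → P1:{B,C} P2:{Q,R}

P1 drop A (B beats it: P:8>6 Q:8>7 R:11>9)
P2 drop P (Q beats it: B:10>8 C:8>4)
P1→{B,C} P2→{Q,R}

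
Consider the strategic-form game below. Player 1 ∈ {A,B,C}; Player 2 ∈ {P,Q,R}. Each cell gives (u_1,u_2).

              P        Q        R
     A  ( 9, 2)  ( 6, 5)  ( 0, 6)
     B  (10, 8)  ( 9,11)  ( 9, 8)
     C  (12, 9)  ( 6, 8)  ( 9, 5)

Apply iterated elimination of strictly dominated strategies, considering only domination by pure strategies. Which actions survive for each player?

P1 drop A (B beats it: P:10>9 Q:9>6 R:9>0)
P2 drop R (Q beats it: B:11>8 C:8>5)
P1→{B,C} P2→{P,Q}

Survivors P1:{B,C} P2:{P,Q}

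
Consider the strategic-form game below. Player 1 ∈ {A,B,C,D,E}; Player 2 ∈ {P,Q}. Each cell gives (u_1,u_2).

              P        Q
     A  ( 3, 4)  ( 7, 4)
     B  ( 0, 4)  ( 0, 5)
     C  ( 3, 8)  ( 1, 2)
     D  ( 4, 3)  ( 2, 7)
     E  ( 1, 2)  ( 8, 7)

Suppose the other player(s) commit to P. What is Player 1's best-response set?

u_1(A vs P) = 3
u_1(B vs P) = 0
u_1(C vs P) = 3
u_1(D vs P) = 4
u_1(E vs P) = 1
max payoff 4 at {D}

BR_1 = {D}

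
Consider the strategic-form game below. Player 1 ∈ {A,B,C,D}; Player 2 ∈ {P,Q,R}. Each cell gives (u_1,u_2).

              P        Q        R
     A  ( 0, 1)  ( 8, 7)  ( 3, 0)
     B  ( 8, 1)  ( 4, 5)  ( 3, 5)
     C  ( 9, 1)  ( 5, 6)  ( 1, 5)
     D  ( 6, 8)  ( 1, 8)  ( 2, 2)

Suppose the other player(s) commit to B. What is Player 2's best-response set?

u_2(P vs B) = 1
u_2(Q vs B) = 5
u_2(R vs B) = 5
max payoff 5 at {Q,R}

P2 best: {Q,R}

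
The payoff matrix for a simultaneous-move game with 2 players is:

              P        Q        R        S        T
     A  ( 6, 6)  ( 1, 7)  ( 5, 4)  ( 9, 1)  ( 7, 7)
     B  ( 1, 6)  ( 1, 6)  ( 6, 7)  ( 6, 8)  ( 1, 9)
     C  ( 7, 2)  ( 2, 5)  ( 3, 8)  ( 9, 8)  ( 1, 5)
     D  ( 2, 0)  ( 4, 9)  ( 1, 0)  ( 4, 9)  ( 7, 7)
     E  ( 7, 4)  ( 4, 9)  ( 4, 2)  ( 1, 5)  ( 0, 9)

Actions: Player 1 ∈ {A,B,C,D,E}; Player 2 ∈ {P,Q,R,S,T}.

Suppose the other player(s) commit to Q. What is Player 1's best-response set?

u_1(A vs Q) = 1
u_1(B vs Q) = 1
u_1(C vs Q) = 2
u_1(D vs Q) = 4
u_1(E vs Q) = 4
max payoff 4 at {D,E}

BR_1 = {D,E}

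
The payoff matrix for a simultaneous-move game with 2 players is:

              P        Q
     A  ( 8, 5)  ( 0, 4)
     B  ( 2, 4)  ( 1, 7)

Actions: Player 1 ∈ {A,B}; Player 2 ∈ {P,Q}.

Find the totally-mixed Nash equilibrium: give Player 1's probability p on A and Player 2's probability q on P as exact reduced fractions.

P1 indiff ⇒ q·8+(1-q)·0 = q·2+(1-q)·1 ⇒ q(6) = (1-q)(1) ⇒ q = 1/7
P2 indiff ⇒ p·5+(1-p)·4 = p·4+(1-p)·7 ⇒ p(1) = (1-p)(3) ⇒ p = 3/4

p=3/4, q=1/7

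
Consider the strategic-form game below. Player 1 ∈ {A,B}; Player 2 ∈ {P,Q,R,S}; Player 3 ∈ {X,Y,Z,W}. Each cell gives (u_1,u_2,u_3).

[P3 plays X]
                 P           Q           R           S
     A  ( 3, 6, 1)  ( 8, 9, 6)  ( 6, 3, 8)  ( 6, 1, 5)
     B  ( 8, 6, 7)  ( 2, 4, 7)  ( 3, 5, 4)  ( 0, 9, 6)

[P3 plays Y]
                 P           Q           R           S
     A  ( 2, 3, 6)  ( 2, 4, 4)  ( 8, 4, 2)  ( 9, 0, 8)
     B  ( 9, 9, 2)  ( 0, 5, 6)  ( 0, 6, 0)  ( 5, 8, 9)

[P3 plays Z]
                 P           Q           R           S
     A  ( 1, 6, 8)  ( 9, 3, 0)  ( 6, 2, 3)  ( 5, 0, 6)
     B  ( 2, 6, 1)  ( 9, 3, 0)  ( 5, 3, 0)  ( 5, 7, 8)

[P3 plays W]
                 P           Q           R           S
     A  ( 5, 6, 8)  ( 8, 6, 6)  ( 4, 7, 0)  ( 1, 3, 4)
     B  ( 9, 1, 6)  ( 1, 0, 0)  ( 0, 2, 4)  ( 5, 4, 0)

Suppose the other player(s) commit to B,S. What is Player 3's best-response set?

BR_3 = {Y}

u_3(X vs B,S) = 6
u_3(Y vs B,S) = 9
u_3(Z vs B,S) = 8
u_3(W vs B,S) = 0
max payoff 9 at {Y}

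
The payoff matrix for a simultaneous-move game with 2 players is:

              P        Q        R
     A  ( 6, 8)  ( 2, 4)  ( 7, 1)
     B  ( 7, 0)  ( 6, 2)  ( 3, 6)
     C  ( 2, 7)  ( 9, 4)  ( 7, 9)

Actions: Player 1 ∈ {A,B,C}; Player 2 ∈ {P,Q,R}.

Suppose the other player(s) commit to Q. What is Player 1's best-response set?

argmax u_1 = {C}

u_1(A vs Q) = 2
u_1(B vs Q) = 6
u_1(C vs Q) = 9
max payoff 9 at {C}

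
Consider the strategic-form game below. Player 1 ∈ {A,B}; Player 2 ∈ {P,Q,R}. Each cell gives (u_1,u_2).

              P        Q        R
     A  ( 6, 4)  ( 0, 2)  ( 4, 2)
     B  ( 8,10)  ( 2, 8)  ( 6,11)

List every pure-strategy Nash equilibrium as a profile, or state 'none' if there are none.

(A,P): not NE [P1→B gives 8>6]
(A,Q): not NE [P1→B gives 2>0; P2→P gives 4>2]
(A,R): not NE [P1→B gives 6>4; P2→P gives 4>2]
(B,P): not NE [P2→R gives 11>10]
(B,Q): not NE [P2→R gives 11>8]
(B,R): NE

NE set: (B,R)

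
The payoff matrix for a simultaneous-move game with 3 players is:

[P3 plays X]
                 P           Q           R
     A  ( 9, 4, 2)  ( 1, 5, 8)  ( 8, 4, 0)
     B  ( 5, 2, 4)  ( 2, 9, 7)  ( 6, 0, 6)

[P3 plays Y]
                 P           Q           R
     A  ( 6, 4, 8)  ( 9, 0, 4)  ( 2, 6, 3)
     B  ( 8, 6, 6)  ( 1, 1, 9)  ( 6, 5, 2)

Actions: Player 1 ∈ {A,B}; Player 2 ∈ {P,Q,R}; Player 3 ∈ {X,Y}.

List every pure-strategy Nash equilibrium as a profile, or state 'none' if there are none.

(A,P,X): not NE [P2→Q gives 5>4; P3→Y gives 8>2]
(A,P,Y): not NE [P1→B gives 8>6; P2→R gives 6>4]
(A,Q,X): not NE [P1→B gives 2>1]
(A,Q,Y): not NE [P2→R gives 6>0; P3→X gives 8>4]
(A,R,X): not NE [P2→Q gives 5>4; P3→Y gives 3>0]
(A,R,Y): not NE [P1→B gives 6>2]
(B,P,X): not NE [P1→A gives 9>5; P2→Q gives 9>2; P3→Y gives 6>4]
(B,P,Y): NE
(B,Q,X): not NE [P3→Y gives 9>7]
(B,Q,Y): not NE [P1→A gives 9>1; P2→P gives 6>1]
(B,R,X): not NE [P1→A gives 8>6; P2→Q gives 9>0]
(B,R,Y): not NE [P2→P gives 6>5; P3→X gives 6>2]

PSNE = {(B,P,Y)}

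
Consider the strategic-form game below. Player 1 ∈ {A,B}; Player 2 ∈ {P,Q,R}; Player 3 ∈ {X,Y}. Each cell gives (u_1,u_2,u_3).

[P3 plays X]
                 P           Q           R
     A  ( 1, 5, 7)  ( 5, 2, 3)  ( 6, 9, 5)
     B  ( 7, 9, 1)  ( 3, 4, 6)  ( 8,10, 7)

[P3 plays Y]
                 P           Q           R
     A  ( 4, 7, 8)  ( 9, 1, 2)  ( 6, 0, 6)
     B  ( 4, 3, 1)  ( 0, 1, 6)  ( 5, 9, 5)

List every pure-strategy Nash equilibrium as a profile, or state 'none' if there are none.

(A,P,X): not NE [P1→B gives 7>1; P2→R gives 9>5; P3→Y gives 8>7]
(A,P,Y): NE
(A,Q,X): not NE [P2→R gives 9>2]
(A,Q,Y): not NE [P2→P gives 7>1; P3→X gives 3>2]
(A,R,X): not NE [P1→B gives 8>6; P3→Y gives 6>5]
(A,R,Y): not NE [P2→P gives 7>0]
(B,P,X): not NE [P2→R gives 10>9]
(B,P,Y): not NE [P2→R gives 9>3]
(B,Q,X): not NE [P1→A gives 5>3; P2→R gives 10>4]
(B,Q,Y): not NE [P1→A gives 9>0; P2→R gives 9>1]
(B,R,X): NE
(B,R,Y): not NE [P1→A gives 6>5; P3→X gives 7>5]

Nash profiles: (A,P,Y), (B,R,X)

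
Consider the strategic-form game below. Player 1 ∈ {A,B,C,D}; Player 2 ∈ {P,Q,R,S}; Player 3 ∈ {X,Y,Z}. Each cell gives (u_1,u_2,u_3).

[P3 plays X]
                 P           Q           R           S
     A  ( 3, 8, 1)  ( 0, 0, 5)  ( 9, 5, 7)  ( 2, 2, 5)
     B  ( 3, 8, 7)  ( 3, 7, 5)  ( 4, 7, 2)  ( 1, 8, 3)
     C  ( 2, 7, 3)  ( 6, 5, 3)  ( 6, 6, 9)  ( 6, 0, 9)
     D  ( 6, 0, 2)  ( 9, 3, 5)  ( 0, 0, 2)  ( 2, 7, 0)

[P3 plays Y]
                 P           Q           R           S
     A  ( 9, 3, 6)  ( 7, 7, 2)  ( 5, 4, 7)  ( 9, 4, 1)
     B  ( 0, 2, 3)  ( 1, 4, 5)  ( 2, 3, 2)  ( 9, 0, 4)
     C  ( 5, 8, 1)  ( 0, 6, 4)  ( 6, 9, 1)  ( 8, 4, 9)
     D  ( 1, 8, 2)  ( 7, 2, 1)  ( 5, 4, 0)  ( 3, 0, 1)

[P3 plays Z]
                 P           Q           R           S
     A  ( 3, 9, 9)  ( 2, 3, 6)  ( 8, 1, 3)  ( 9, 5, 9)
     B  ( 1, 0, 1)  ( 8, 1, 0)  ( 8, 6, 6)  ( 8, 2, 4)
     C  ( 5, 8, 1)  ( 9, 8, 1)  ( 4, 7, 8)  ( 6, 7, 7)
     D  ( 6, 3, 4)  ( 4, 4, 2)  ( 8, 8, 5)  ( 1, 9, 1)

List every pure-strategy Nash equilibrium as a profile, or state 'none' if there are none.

(A,P,X): not NE [P1→D gives 6>3; P3→Z gives 9>1]
(A,P,Y): not NE [P2→Q gives 7>3; P3→Z gives 9>6]
(A,P,Z): not NE [P1→D gives 6>3]
(A,Q,X): not NE [P1→D gives 9>0; P2→P gives 8>0; P3→Z gives 6>5]
(A,Q,Y): not NE [P3→Z gives 6>2]
(A,Q,Z): not NE [P1→C gives 9>2; P2→P gives 9>3]
(A,R,X): not NE [P2→P gives 8>5]
(A,R,Y): not NE [P1→C gives 6>5; P2→Q gives 7>4]
(A,R,Z): not NE [P2→P gives 9>1; P3→Y gives 7>3]
(A,S,X): not NE [P1→C gives 6>2; P2→P gives 8>2; P3→Z gives 9>5]
(A,S,Y): not NE [P2→Q gives 7>4; P3→Z gives 9>1]
(A,S,Z): not NE [P2→P gives 9>5]
(B,P,X): not NE [P1→D gives 6>3]
(B,P,Y): not NE [P1→A gives 9>0; P2→Q gives 4>2; P3→X gives 7>3]
(B,P,Z): not NE [P1→D gives 6>1; P2→R gives 6>0; P3→X gives 7>1]
(B,Q,X): not NE [P1→D gives 9>3; P2→S gives 8>7]
(B,Q,Y): not NE [P1→D gives 7>1]
(B,Q,Z): not NE [P1→C gives 9>8; P2→R gives 6>1; P3→Y gives 5>0]
(B,R,X): not NE [P1→A gives 9>4; P2→S gives 8>7; P3→Z gives 6>2]
(B,R,Y): not NE [P1→C gives 6>2; P2→Q gives 4>3; P3→Z gives 6>2]
(B,R,Z): NE
(B,S,X): not NE [P1→C gives 6>1; P3→Z gives 4>3]
(B,S,Y): not NE [P2→Q gives 4>0]
(B,S,Z): not NE [P1→A gives 9>8; P2→R gives 6>2]
(C,P,X): not NE [P1→D gives 6>2]
(C,P,Y): not NE [P1→A gives 9>5; P2→R gives 9>8; P3→X gives 3>1]
(C,P,Z): not NE [P1→D gives 6>5; P3→X gives 3>1]
(C,Q,X): not NE [P1→D gives 9>6; P2→P gives 7>5; P3→Y gives 4>3]
(C,Q,Y): not NE [P1→D gives 7>0; P2→R gives 9>6]
(C,Q,Z): not NE [P3→Y gives 4>1]
(C,R,X): not NE [P1→A gives 9>6; P2→P gives 7>6]
(C,R,Y): not NE [P3→X gives 9>1]
(C,R,Z): not NE [P1→D gives 8>4; P2→Q gives 8>7; P3→X gives 9>8]
(C,S,X): not NE [P2→P gives 7>0]
(C,S,Y): not NE [P1→B gives 9>8; P2→R gives 9>4]
(C,S,Z): not NE [P1→A gives 9>6; P2→Q gives 8>7; P3→Y gives 9>7]
(D,P,X): not NE [P2→S gives 7>0; P3→Z gives 4>2]
(D,P,Y): not NE [P1→A gives 9>1; P3→Z gives 4>2]
(D,P,Z): not NE [P2→S gives 9>3]
(D,Q,X): not NE [P2→S gives 7>3]
(D,Q,Y): not NE [P2→P gives 8>2; P3→X gives 5>1]
(D,Q,Z): not NE [P1→C gives 9>4; P2→S gives 9>4; P3→X gives 5>2]
(D,R,X): not NE [P1→A gives 9>0; P2→S gives 7>0; P3→Z gives 5>2]
(D,R,Y): not NE [P1→C gives 6>5; P2→P gives 8>4; P3→Z gives 5>0]
(D,R,Z): not NE [P2→S gives 9>8]
(D,S,X): not NE [P1→C gives 6>2; P3→Z gives 1>0]
(D,S,Y): not NE [P1→B gives 9>3; P2→P gives 8>0]
(D,S,Z): not NE [P1→A gives 9>1]

Nash profiles: (B,R,Z)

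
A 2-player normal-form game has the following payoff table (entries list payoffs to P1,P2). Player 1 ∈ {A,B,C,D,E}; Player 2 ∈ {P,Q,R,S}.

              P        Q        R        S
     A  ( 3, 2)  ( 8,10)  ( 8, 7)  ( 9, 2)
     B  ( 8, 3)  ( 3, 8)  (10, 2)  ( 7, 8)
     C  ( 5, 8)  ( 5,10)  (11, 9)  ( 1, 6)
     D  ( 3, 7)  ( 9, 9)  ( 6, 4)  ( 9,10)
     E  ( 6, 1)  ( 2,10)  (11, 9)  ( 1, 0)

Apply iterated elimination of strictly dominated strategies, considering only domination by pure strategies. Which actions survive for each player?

Survivors P1:{A,D} P2:{Q,S}

P2 drop P (Q beats it: A:10>2 B:8>3 C:10>8 D:9>7 E:10>1)
P2 drop R (Q beats it: A:10>7 B:8>2 C:10>9 D:9>4 E:10>9)
P1 drop B (A beats it: Q:8>3 S:9>7)
P1 drop C (A beats it: Q:8>5 S:9>1)
P1 drop E (A beats it: Q:8>2 S:9>1)
P1→{A,D} P2→{Q,S}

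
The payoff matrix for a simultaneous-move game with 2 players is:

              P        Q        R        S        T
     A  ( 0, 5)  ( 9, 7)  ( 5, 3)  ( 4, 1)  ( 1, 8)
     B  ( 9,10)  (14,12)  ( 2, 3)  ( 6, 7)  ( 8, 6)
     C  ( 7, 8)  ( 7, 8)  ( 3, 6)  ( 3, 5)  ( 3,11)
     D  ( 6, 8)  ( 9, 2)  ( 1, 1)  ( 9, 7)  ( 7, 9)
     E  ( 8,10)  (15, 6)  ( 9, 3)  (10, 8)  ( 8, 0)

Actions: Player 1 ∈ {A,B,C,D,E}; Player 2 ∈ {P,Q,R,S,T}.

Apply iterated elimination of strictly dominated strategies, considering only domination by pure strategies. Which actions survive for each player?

P1 drop A (E beats it: P:8>0 Q:15>9 R:9>5 S:10>4 T:8>1)
P1 drop C (E beats it: P:8>7 Q:15>7 R:9>3 S:10>3 T:8>3)
P1 drop D (E beats it: P:8>6 Q:15>9 R:9>1 S:10>9 T:8>7)
P2 drop R (P beats it: B:10>3 E:10>3)
P2 drop S (P beats it: B:10>7 E:10>8)
P2 drop T (P beats it: B:10>6 E:10>0)
P1→{B,E} P2→{P,Q}

Remaining: P1:{B,E} P2:{P,Q}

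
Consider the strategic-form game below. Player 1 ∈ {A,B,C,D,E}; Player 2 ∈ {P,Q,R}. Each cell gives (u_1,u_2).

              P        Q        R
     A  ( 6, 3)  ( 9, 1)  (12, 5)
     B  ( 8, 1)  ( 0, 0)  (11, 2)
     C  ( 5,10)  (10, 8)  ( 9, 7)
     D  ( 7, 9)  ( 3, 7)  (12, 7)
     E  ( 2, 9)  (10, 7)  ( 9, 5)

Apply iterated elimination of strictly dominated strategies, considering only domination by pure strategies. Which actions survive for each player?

Remaining: P1:{A,B,D} P2:{P,R}

P2 drop Q (P beats it: A:3>1 B:1>0 C:10>8 D:9>7 E:9>7)
P1 drop C (A beats it: P:6>5 R:12>9)
P1 drop E (A beats it: P:6>2 R:12>9)
P1→{A,B,D} P2→{P,R}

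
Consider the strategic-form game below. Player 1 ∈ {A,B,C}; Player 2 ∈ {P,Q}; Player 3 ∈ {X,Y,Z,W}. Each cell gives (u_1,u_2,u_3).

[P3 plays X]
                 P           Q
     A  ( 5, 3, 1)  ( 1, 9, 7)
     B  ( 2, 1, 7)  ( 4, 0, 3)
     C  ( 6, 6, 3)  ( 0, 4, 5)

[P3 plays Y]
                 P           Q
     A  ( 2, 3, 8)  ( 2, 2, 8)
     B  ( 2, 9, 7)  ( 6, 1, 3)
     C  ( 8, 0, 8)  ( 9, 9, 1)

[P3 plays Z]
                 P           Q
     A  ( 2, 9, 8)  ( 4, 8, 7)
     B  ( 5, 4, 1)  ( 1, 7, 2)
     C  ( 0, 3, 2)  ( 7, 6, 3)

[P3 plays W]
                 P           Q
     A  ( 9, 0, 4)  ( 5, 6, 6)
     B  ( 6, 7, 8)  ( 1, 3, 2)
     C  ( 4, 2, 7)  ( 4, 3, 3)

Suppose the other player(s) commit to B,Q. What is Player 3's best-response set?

u_3(X vs B,Q) = 3
u_3(Y vs B,Q) = 3
u_3(Z vs B,Q) = 2
u_3(W vs B,Q) = 2
max payoff 3 at {X,Y}

P3 best: {X,Y}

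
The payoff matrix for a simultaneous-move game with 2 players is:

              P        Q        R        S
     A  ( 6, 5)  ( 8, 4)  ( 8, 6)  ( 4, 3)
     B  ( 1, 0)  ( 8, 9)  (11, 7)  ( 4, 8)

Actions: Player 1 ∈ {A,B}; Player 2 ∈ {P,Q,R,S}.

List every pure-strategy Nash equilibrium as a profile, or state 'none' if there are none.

(A,P): not NE [P2→R gives 6>5]
(A,Q): not NE [P2→R gives 6>4]
(A,R): not NE [P1→B gives 11>8]
(A,S): not NE [P2→R gives 6>3]
(B,P): not NE [P1→A gives 6>1; P2→Q gives 9>0]
(B,Q): NE
(B,R): not NE [P2→Q gives 9>7]
(B,S): not NE [P2→Q gives 9>8]

NE set: (B,Q)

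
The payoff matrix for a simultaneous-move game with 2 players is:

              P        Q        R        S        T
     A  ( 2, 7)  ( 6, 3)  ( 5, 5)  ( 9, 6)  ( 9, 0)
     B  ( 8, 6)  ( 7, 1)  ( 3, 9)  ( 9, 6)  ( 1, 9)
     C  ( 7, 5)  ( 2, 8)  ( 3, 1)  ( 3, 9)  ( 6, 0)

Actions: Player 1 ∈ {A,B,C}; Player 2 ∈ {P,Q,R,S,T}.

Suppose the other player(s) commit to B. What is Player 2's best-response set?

P2 best: {R,T}

u_2(P vs B) = 6
u_2(Q vs B) = 1
u_2(R vs B) = 9
u_2(S vs B) = 6
u_2(T vs B) = 9
max payoff 9 at {R,T}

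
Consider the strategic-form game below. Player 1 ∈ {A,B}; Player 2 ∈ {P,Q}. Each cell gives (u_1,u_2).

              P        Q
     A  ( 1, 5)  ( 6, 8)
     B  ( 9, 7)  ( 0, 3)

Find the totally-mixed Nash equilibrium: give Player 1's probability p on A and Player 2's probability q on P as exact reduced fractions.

P1 indiff ⇒ q·1+(1-q)·6 = q·9+(1-q)·0 ⇒ q(-8) = (1-q)(-6) ⇒ q = 3/7
P2 indiff ⇒ p·5+(1-p)·7 = p·8+(1-p)·3 ⇒ p(-3) = (1-p)(-4) ⇒ p = 4/7

P1 mixes 4/7 on A; P2 mixes 3/7 on P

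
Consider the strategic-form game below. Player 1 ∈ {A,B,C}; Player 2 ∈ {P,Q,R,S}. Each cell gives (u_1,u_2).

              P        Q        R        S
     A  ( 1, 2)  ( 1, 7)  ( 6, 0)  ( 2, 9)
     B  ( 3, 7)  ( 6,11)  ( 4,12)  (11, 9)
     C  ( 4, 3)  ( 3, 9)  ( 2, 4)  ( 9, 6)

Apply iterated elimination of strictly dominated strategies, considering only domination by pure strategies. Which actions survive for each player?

P2 drop P (Q beats it: A:7>2 B:11>7 C:9>3)
P1 drop C (B beats it: Q:6>3 R:4>2 S:11>9)
P1→{A,B} P2→{Q,R,S}

IESDS → P1:{A,B} P2:{Q,R,S}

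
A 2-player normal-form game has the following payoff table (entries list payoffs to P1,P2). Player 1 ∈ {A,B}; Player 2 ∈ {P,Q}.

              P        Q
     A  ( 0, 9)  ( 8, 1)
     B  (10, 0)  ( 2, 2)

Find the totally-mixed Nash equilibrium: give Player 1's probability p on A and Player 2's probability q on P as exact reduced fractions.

P1 indiff ⇒ q·0+(1-q)·8 = q·10+(1-q)·2 ⇒ q(-10) = (1-q)(-6) ⇒ q = 3/8
P2 indiff ⇒ p·9+(1-p)·0 = p·1+(1-p)·2 ⇒ p(8) = (1-p)(2) ⇒ p = 1/5

P1 mixes 1/5 on A; P2 mixes 3/8 on P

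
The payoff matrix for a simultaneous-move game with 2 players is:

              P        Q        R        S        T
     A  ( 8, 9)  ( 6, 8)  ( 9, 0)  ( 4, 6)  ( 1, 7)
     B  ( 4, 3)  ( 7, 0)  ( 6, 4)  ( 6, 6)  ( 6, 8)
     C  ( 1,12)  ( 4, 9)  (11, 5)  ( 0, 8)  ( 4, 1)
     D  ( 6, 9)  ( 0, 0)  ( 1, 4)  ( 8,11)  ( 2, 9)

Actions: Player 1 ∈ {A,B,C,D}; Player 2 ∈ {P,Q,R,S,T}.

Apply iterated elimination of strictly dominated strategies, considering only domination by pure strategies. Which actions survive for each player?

P2 drop Q (P beats it: A:9>8 B:3>0 C:12>9 D:9>0)
P2 drop R (S beats it: A:6>0 B:6>4 C:8>5 D:11>4)
P1 drop C (B beats it: P:4>1 S:6>0 T:6>4)
P1→{A,B,D} P2→{P,S,T}

Remaining: P1:{A,B,D} P2:{P,S,T}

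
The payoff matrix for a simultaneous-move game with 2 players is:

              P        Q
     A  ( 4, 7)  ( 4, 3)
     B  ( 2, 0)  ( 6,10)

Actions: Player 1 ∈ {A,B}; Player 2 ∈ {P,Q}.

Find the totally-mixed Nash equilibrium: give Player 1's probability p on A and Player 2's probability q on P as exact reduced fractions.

P1 indiff ⇒ q·4+(1-q)·4 = q·2+(1-q)·6 ⇒ q(2) = (1-q)(2) ⇒ q = 1/2
P2 indiff ⇒ p·7+(1-p)·0 = p·3+(1-p)·10 ⇒ p(4) = (1-p)(10) ⇒ p = 5/7

(p,q) = (5/7, 1/2)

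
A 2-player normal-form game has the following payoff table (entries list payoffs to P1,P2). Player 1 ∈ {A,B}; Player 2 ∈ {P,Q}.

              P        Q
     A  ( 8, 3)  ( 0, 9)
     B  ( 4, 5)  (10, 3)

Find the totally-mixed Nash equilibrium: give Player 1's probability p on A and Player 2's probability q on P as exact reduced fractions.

P1 mixes 1/4 on A; P2 mixes 5/7 on P

P1 indiff ⇒ q·8+(1-q)·0 = q·4+(1-q)·10 ⇒ q(4) = (1-q)(10) ⇒ q = 5/7
P2 indiff ⇒ p·3+(1-p)·5 = p·9+(1-p)·3 ⇒ p(-6) = (1-p)(-2) ⇒ p = 1/4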